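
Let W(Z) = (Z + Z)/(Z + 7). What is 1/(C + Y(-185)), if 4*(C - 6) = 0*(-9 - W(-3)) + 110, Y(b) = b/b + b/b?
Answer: 2/71 ≈ 0.028169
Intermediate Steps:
W(Z) = 2*Z/(7 + Z) (W(Z) = (2*Z)/(7 + Z) = 2*Z/(7 + Z))
Y(b) = 2 (Y(b) = 1 + 1 = 2)
C = 67/2 (C = 6 + (0*(-9 - 2*(-3)/(7 - 3)) + 110)/4 = 6 + (0*(-9 - 2*(-3)/4) + 110)/4 = 6 + (0*(-9 - 1*(-3/2)) + 110)/4 = 6 + (0*(-9 + 3/2) + 110)/4 = 6 + (0*(-15/2) + 110)/4 = 6 + (0 + 110)/4 = 6 + (¼)*110 = 6 + 55/2 = 67/2 ≈ 33.500)
1/(C + Y(-185)) = 1/(67/2 + 2) = 1/(71/2) = 2/71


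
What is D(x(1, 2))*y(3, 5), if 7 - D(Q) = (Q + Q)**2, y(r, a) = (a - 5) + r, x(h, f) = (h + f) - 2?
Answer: 9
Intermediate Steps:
x(h, f) = -2 + f + h (x(h, f) = (f + h) - 2 = -2 + f + h)
y(r, a) = -5 + a + r (y(r, a) = (-5 + a) + r = -5 + a + r)
D(Q) = 7 - 4*Q**2 (D(Q) = 7 - (Q + Q)**2 = 7 - (2*Q)**2 = 7 - 4*Q**2)
D(x(1, 2))*y(3, 5) = (7 - 4*(-2 + 2 + 1)**2)*(-5 + 5 + 3) = (7 - 4*1**2)*3 = (7 - 4*1)*3 = (7 - 4)*3 = 3*3 = 9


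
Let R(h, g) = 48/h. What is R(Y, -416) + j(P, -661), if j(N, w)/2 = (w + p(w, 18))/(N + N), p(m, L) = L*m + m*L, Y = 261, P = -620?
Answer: 2137679/53940 ≈ 39.631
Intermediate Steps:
p(m, L) = 2*L*m (p(m, L) = L*m + L*m = 2*L*m)
j(N, w) = 37*w/N (j(N, w) = 2*((w + 2*18*w)/(N + N)) = 2*((w + 36*w)/((2*N))) = 2*((37*w)*(1/(2*N))) = 2*(37*w/(2*N)) = 37*w/N)
R(Y, -416) + j(P, -661) = 48/261 + 37*(-661)/(-620) = 48*(1/261) + 37*(-661)*(-1/620) = 16/87 + 24457/620 = 2137679/53940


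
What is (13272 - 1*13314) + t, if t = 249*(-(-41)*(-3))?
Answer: -30669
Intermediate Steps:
t = -30627 (t = 249*(-1*123) = 249*(-123) = -30627)
(13272 - 1*13314) + t = (13272 - 1*13314) - 30627 = (13272 - 13314) - 30627 = -42 - 30627 = -30669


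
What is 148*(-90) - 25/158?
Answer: -2104585/158 ≈ -13320.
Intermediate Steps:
148*(-90) - 25/158 = -13320 - 25*1/158 = -13320 - 25/158 = -2104585/158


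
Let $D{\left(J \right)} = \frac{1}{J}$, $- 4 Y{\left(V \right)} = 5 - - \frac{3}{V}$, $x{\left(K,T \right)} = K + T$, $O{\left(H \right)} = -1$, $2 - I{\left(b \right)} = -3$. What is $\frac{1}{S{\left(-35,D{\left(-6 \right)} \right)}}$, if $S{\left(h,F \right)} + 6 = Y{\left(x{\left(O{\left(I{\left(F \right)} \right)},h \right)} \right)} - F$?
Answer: $- \frac{16}{113} \approx -0.14159$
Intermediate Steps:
$I{\left(b \right)} = 5$ ($I{\left(b \right)} = 2 - -3 = 2 + 3 = 5$)
$Y{\left(V \right)} = - \frac{5}{4} - \frac{3}{4 V}$ ($Y{\left(V \right)} = - \frac{5 - - \frac{3}{V}}{4} = - \frac{5 + \frac{3}{V}}{4} = - \frac{5}{4} - \frac{3}{4 V}$)
$S{\left(h,F \right)} = -6 - F + \frac{2 - 5 h}{4 \left(-1 + h\right)}$ ($S{\left(h,F \right)} = -6 - \left(F - \frac{-3 - 5 \left(-1 + h\right)}{4 \left(-1 + h\right)}\right) = -6 - \left(F - \frac{-3 - \left(-5 + 5 h\right)}{4 \left(-1 + h\right)}\right) = -6 - \left(F - \frac{2 - 5 h}{4 \left(-1 + h\right)}\right) = -6 - F + \frac{2 - 5 h}{4 \left(-1 + h\right)}$)
$\frac{1}{S{\left(-35,D{\left(-6 \right)} \right)}} = \frac{1}{\frac{1}{-1 - 35} \left(\frac{13}{2} + \frac{1}{-6} - - \frac{1015}{4} - \frac{1}{-6} \left(-35\right)\right)} = \frac{1}{\frac{1}{-36} \left(\frac{13}{2} - \frac{1}{6} + \frac{1015}{4} - \left(- \frac{1}{6}\right) \left(-35\right)\right)} = \frac{1}{\left(- \frac{1}{36}\right) \left(\frac{13}{2} - \frac{1}{6} + \frac{1015}{4} - \frac{35}{6}\right)} = \frac{1}{\left(- \frac{1}{36}\right) \frac{1017}{4}} = \frac{1}{- \frac{113}{16}} = - \frac{16}{113}$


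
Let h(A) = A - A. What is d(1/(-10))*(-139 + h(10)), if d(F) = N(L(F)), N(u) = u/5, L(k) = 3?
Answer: -417/5 ≈ -83.400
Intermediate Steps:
h(A) = 0
N(u) = u/5 (N(u) = u*(⅕) = u/5)
d(F) = ⅗ (d(F) = (⅕)*3 = ⅗)
d(1/(-10))*(-139 + h(10)) = 3*(-139 + 0)/5 = (⅗)*(-139) = -417/5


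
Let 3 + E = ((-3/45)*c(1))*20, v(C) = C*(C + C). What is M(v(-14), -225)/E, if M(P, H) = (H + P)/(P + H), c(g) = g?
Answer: -3/13 ≈ -0.23077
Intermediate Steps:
v(C) = 2*C² (v(C) = C*(2*C) = 2*C²)
M(P, H) = 1 (M(P, H) = (H + P)/(H + P) = 1)
E = -13/3 (E = -3 + (-3/45*1)*20 = -3 + (-3*1/45*1)*20 = -3 - 1/15*1*20 = -3 - 1/15*20 = -3 - 4/3 = -13/3 ≈ -4.3333)
M(v(-14), -225)/E = 1/(-13/3) = 1*(-3/13) = -3/13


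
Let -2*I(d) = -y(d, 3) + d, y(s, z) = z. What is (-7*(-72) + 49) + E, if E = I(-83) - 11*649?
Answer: -6543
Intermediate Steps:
I(d) = 3/2 - d/2 (I(d) = -(-1*3 + d)/2 = -(-3 + d)/2 = 3/2 - d/2)
E = -7096 (E = (3/2 - 1/2*(-83)) - 11*649 = (3/2 + 83/2) - 7139 = 43 - 7139 = -7096)
(-7*(-72) + 49) + E = (-7*(-72) + 49) - 7096 = (504 + 49) - 7096 = 553 - 7096 = -6543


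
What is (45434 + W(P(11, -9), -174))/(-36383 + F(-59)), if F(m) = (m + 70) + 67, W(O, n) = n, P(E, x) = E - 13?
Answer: -9052/7261 ≈ -1.2467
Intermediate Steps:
P(E, x) = -13 + E
F(m) = 137 + m (F(m) = (70 + m) + 67 = 137 + m)
(45434 + W(P(11, -9), -174))/(-36383 + F(-59)) = (45434 - 174)/(-36383 + (137 - 59)) = 45260/(-36383 + 78) = 45260/(-36305) = 45260*(-1/36305) = -9052/7261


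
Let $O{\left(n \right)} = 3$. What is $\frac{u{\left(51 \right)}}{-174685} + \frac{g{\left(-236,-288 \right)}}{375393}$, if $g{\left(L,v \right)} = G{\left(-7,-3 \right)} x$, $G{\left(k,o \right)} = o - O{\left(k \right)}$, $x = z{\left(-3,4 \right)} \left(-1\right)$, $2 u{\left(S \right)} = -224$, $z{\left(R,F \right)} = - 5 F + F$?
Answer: $\frac{1203536}{3122644105} \approx 0.00038542$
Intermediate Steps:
$z{\left(R,F \right)} = - 4 F$
$u{\left(S \right)} = -112$ ($u{\left(S \right)} = \frac{1}{2} \left(-224\right) = -112$)
$x = 16$ ($x = \left(-4\right) 4 \left(-1\right) = \left(-16\right) \left(-1\right) = 16$)
$G{\left(k,o \right)} = -3 + o$ ($G{\left(k,o \right)} = o - 3 = -3 + o$)
$g{\left(L,v \right)} = -96$ ($g{\left(L,v \right)} = \left(-3 - 3\right) 16 = \left(-6\right) 16 = -96$)
$\frac{u{\left(51 \right)}}{-174685} + \frac{g{\left(-236,-288 \right)}}{375393} = - \frac{112}{-174685} - \frac{96}{375393} = \left(-112\right) \left(- \frac{1}{174685}\right) - \frac{32}{125131} = \frac{16}{24955} - \frac{32}{125131} = \frac{1203536}{3122644105}$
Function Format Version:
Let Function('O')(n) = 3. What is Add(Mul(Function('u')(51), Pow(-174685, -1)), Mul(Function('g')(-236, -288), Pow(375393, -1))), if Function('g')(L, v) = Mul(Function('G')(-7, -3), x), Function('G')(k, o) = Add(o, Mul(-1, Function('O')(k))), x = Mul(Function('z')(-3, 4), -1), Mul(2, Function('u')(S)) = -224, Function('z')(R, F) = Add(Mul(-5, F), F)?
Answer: Rational(1203536, 3122644105) ≈ 0.00038542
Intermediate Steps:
Function('z')(R, F) = Mul(-4, F)
Function('u')(S) = -112 (Function('u')(S) = Mul(Rational(1, 2), -224) = -112)
x = 16 (x = Mul(Mul(-4, 4), -1) = Mul(-16, -1) = 16)
Function('G')(k, o) = Add(-3, o) (Function('G')(k, o) = Add(o, Mul(-1, 3)) = Add(o, -3) = Add(-3, o))
Function('g')(L, v) = -96 (Function('g')(L, v) = Mul(Add(-3, -3), 16) = Mul(-6, 16) = -96)
Add(Mul(Function('u')(51), Pow(-174685, -1)), Mul(Function('g')(-236, -288), Pow(375393, -1))) = Add(Mul(-112, Pow(-174685, -1)), Mul(-96, Pow(375393, -1))) = Add(Mul(-112, Rational(-1, 174685)), Mul(-96, Rational(1, 375393))) = Add(Rational(16, 24955), Rational(-32, 125131)) = Rational(1203536, 3122644105)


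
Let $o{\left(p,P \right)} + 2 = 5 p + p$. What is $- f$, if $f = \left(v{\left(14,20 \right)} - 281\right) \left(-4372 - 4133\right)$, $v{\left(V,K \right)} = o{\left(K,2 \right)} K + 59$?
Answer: $18183690$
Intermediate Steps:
$o{\left(p,P \right)} = -2 + 6 p$ ($o{\left(p,P \right)} = -2 + \left(5 p + p\right) = -2 + 6 p$)
$v{\left(V,K \right)} = 59 + K \left(-2 + 6 K\right)$ ($v{\left(V,K \right)} = \left(-2 + 6 K\right) K + 59 = K \left(-2 + 6 K\right) + 59 = 59 + K \left(-2 + 6 K\right)$)
$f = -18183690$ ($f = \left(\left(59 + 2 \cdot 20 \left(-1 + 3 \cdot 20\right)\right) - 281\right) \left(-4372 - 4133\right) = \left(\left(59 + 2 \cdot 20 \left(-1 + 60\right)\right) - 281\right) \left(-8505\right) = \left(\left(59 + 2 \cdot 20 \cdot 59\right) - 281\right) \left(-8505\right) = \left(\left(59 + 2360\right) - 281\right) \left(-8505\right) = \left(2419 - 281\right) \left(-8505\right) = 2138 \left(-8505\right) = -18183690$)
$- f = \left(-1\right) \left(-18183690\right) = 18183690$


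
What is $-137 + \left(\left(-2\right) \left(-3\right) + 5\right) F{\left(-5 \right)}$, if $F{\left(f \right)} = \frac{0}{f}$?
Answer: $-137$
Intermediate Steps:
$F{\left(f \right)} = 0$
$-137 + \left(\left(-2\right) \left(-3\right) + 5\right) F{\left(-5 \right)} = -137 + \left(\left(-2\right) \left(-3\right) + 5\right) 0 = -137 + \left(6 + 5\right) 0 = -137 + 11 \cdot 0 = -137 + 0 = -137$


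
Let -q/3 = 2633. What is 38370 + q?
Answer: 30471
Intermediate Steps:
q = -7899 (q = -3*2633 = -7899)
38370 + q = 38370 - 7899 = 30471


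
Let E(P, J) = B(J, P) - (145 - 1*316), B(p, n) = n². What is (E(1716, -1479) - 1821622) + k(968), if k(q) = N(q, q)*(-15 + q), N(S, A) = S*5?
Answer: 5735725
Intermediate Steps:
N(S, A) = 5*S
k(q) = 5*q*(-15 + q) (k(q) = (5*q)*(-15 + q) = 5*q*(-15 + q))
E(P, J) = 171 + P² (E(P, J) = P² - (145 - 1*316) = P² - (145 - 316) = P² - 1*(-171) = P² + 171 = 171 + P²)
(E(1716, -1479) - 1821622) + k(968) = ((171 + 1716²) - 1821622) + 5*968*(-15 + 968) = ((171 + 2944656) - 1821622) + 5*968*953 = (2944827 - 1821622) + 4612520 = 1123205 + 4612520 = 5735725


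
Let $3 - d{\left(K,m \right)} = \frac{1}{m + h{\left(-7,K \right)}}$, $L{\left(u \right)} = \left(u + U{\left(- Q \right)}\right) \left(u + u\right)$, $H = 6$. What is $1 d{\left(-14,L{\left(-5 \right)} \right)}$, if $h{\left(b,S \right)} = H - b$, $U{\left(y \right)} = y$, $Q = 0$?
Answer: $\frac{188}{63} \approx 2.9841$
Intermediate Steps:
$h{\left(b,S \right)} = 6 - b$
$L{\left(u \right)} = 2 u^{2}$ ($L{\left(u \right)} = \left(u - 0\right) \left(u + u\right) = \left(u + 0\right) 2 u = u 2 u = 2 u^{2}$)
$d{\left(K,m \right)} = 3 - \frac{1}{13 + m}$ ($d{\left(K,m \right)} = 3 - \frac{1}{m + \left(6 - -7\right)} = 3 - \frac{1}{m + \left(6 + 7\right)} = 3 - \frac{1}{m + 13} = 3 - \frac{1}{13 + m}$)
$1 d{\left(-14,L{\left(-5 \right)} \right)} = 1 \frac{38 + 3 \cdot 2 \left(-5\right)^{2}}{13 + 2 \left(-5\right)^{2}} = 1 \frac{38 + 3 \cdot 2 \cdot 25}{13 + 2 \cdot 25} = 1 \frac{38 + 3 \cdot 50}{13 + 50} = 1 \frac{38 + 150}{63} = 1 \cdot \frac{1}{63} \cdot 188 = 1 \cdot \frac{188}{63} = \frac{188}{63}$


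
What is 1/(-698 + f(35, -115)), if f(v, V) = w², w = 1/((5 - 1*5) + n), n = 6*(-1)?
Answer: -36/25127 ≈ -0.0014327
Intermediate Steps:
n = -6
w = -⅙ (w = 1/((5 - 1*5) - 6) = 1/((5 - 5) - 6) = 1/(0 - 6) = 1/(-6) = -⅙ ≈ -0.16667)
f(v, V) = 1/36 (f(v, V) = (-⅙)² = 1/36)
1/(-698 + f(35, -115)) = 1/(-698 + 1/36) = 1/(-25127/36) = -36/25127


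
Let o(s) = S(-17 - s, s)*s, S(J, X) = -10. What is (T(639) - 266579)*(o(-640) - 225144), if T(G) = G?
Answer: 58172779360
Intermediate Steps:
o(s) = -10*s
(T(639) - 266579)*(o(-640) - 225144) = (639 - 266579)*(-10*(-640) - 225144) = -265940*(6400 - 225144) = -265940*(-218744) = 58172779360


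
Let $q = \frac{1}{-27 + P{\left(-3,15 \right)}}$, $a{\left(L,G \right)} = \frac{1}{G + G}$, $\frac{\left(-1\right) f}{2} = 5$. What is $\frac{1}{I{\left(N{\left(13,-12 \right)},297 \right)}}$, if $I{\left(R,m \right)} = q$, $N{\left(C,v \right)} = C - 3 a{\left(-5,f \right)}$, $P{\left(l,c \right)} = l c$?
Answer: $-72$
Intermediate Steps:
$f = -10$ ($f = \left(-2\right) 5 = -10$)
$P{\left(l,c \right)} = c l$
$a{\left(L,G \right)} = \frac{1}{2 G}$
$N{\left(C,v \right)} = \frac{3}{20} + C$ ($N{\left(C,v \right)} = C - 3 \frac{1}{2 \left(-10\right)} = C - 3 \cdot \frac{1}{2} \left(- \frac{1}{10}\right) = C - - \frac{3}{20} = C + \frac{3}{20} = \frac{3}{20} + C$)
$q = - \frac{1}{72}$ ($q = \frac{1}{-27 + 15 \left(-3\right)} = \frac{1}{-27 - 45} = \frac{1}{-72} = - \frac{1}{72} \approx -0.013889$)
$I{\left(R,m \right)} = - \frac{1}{72}$
$\frac{1}{I{\left(N{\left(13,-12 \right)},297 \right)}} = \frac{1}{- \frac{1}{72}} = -72$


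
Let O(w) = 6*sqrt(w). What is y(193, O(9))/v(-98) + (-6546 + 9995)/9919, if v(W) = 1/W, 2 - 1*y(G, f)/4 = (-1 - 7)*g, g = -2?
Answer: 54438921/9919 ≈ 5488.3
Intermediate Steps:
y(G, f) = -56 (y(G, f) = 8 - 4*(-1 - 7)*(-2) = 8 - (-32)*(-2) = 8 - 4*16 = 8 - 64 = -56)
y(193, O(9))/v(-98) + (-6546 + 9995)/9919 = -56/(1/(-98)) + (-6546 + 9995)/9919 = -56/(-1/98) + 3449*(1/9919) = -56*(-98) + 3449/9919 = 5488 + 3449/9919 = 54438921/9919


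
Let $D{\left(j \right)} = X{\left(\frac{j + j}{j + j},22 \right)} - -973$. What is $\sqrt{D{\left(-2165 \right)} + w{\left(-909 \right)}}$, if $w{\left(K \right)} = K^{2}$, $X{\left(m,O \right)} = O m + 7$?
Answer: $\sqrt{827283} \approx 909.55$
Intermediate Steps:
$X{\left(m,O \right)} = 7 + O m$
$D{\left(j \right)} = 1002$ ($D{\left(j \right)} = \left(7 + 22 \frac{j + j}{j + j}\right) - -973 = \left(7 + 22 \frac{2 j}{2 j}\right) + 973 = \left(7 + 22 \cdot 2 j \frac{1}{2 j}\right) + 973 = \left(7 + 22 \cdot 1\right) + 973 = \left(7 + 22\right) + 973 = 29 + 973 = 1002$)
$\sqrt{D{\left(-2165 \right)} + w{\left(-909 \right)}} = \sqrt{1002 + \left(-909\right)^{2}} = \sqrt{1002 + 826281} = \sqrt{827283}$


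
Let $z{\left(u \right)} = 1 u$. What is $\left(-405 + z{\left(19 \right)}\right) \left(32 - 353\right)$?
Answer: $123906$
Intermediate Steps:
$z{\left(u \right)} = u$
$\left(-405 + z{\left(19 \right)}\right) \left(32 - 353\right) = \left(-405 + 19\right) \left(32 - 353\right) = \left(-386\right) \left(-321\right) = 123906$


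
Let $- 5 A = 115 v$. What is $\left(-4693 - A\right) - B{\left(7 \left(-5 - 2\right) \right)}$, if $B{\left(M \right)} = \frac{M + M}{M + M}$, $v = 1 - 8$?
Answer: $-4855$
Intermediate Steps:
$v = -7$ ($v = 1 - 8 = -7$)
$A = 161$ ($A = - \frac{115 \left(-7\right)}{5} = \left(- \frac{1}{5}\right) \left(-805\right) = 161$)
$B{\left(M \right)} = 1$ ($B{\left(M \right)} = \frac{2 M}{2 M} = 2 M \frac{1}{2 M} = 1$)
$\left(-4693 - A\right) - B{\left(7 \left(-5 - 2\right) \right)} = \left(-4693 - 161\right) - 1 = -4854 - 1 = -4855$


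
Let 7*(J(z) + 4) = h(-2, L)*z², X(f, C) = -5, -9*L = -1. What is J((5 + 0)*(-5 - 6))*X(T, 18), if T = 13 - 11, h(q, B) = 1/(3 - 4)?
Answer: 15265/7 ≈ 2180.7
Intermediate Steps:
L = ⅑ (L = -⅑*(-1) = ⅑ ≈ 0.11111)
h(q, B) = -1 (h(q, B) = 1/(-1) = -1)
T = 2
J(z) = -4 - z²/7 (J(z) = -4 + (-z²)/7 = -4 - z²/7)
J((5 + 0)*(-5 - 6))*X(T, 18) = (-4 - (-5 - 6)²*(5 + 0)²/7)*(-5) = (-4 - (5*(-11))²/7)*(-5) = (-4 - ⅐*(-55)²)*(-5) = (-4 - ⅐*3025)*(-5) = (-4 - 3025/7)*(-5) = -3053/7*(-5) = 15265/7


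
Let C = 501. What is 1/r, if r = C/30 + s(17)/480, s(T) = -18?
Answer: 80/1333 ≈ 0.060015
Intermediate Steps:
r = 1333/80 (r = 501/30 - 18/480 = 501*(1/30) - 18*1/480 = 167/10 - 3/80 = 1333/80 ≈ 16.663)
1/r = 1/(1333/80) = 80/1333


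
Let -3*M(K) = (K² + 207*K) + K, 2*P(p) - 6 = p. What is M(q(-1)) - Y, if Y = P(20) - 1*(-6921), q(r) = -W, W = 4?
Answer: -6662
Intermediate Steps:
q(r) = -4 (q(r) = -1*4 = -4)
P(p) = 3 + p/2
M(K) = -208*K/3 - K²/3 (M(K) = -((K² + 207*K) + K)/3 = -(K² + 208*K)/3 = -208*K/3 - K²/3)
Y = 6934 (Y = (3 + (½)*20) - 1*(-6921) = (3 + 10) + 6921 = 13 + 6921 = 6934)
M(q(-1)) - Y = -⅓*(-4)*(208 - 4) - 1*6934 = -⅓*(-4)*204 - 6934 = 272 - 6934 = -6662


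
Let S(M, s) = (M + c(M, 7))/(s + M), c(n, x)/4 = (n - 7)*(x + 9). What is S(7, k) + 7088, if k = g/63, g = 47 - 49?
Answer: 3112073/439 ≈ 7089.0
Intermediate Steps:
g = -2
c(n, x) = 4*(-7 + n)*(9 + x) (c(n, x) = 4*((n - 7)*(x + 9)) = 4*((-7 + n)*(9 + x)) = 4*(-7 + n)*(9 + x))
k = -2/63 ≈ -0.031746
S(M, s) = (-448 + 65*M)/(M + s) (S(M, s) = (M + (-252 - 28*7 + 36*M + 4*M*7))/(s + M) = (M + (-252 - 196 + 36*M + 28*M))/(M + s) = (M + (-448 + 64*M))/(M + s) = (-448 + 65*M)/(M + s))
S(7, k) + 7088 = (-448 + 65*7)/(7 - 2/63) + 7088 = (-448 + 455)/(439/63) + 7088 = (63/439)*7 + 7088 = 441/439 + 7088 = 3112073/439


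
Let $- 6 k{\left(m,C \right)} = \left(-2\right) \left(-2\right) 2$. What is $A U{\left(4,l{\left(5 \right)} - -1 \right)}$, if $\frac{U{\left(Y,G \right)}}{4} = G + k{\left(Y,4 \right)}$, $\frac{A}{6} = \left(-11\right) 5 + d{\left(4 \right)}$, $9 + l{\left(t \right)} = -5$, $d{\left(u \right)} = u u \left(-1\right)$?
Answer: $24424$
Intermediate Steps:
$d{\left(u \right)} = - u^{2}$ ($d{\left(u \right)} = u^{2} \left(-1\right) = - u^{2}$)
$l{\left(t \right)} = -14$ ($l{\left(t \right)} = -9 - 5 = -14$)
$A = -426$ ($A = 6 \left(\left(-11\right) 5 - 4^{2}\right) = 6 \left(-55 - 16\right) = 6 \left(-71\right) = -426$)
$k{\left(m,C \right)} = - \frac{4}{3}$ ($k{\left(m,C \right)} = - \frac{\left(-2\right) \left(-2\right) 2}{6} = - \frac{4 \cdot 2}{6} = \left(- \frac{1}{6}\right) 8 = - \frac{4}{3}$)
$U{\left(Y,G \right)} = - \frac{16}{3} + 4 G$ ($U{\left(Y,G \right)} = 4 \left(G - \frac{4}{3}\right) = 4 \left(- \frac{4}{3} + G\right) = - \frac{16}{3} + 4 G$)
$A U{\left(4,l{\left(5 \right)} - -1 \right)} = - 426 \left(- \frac{16}{3} + 4 \left(-14 - -1\right)\right) = - 426 \left(- \frac{16}{3} + 4 \left(-14 + 1\right)\right) = - 426 \left(- \frac{16}{3} + 4 \left(-13\right)\right) = - 426 \left(- \frac{16}{3} - 52\right) = \left(-426\right) \left(- \frac{172}{3}\right) = 24424$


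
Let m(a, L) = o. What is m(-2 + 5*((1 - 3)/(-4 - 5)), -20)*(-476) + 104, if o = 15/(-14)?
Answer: 614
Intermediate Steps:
o = -15/14 (o = 15*(-1/14) = -15/14 ≈ -1.0714)
m(a, L) = -15/14
m(-2 + 5*((1 - 3)/(-4 - 5)), -20)*(-476) + 104 = -15/14*(-476) + 104 = 510 + 104 = 614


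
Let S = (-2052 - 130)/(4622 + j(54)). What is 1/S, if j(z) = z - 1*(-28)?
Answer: -2352/1091 ≈ -2.1558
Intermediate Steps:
j(z) = 28 + z (j(z) = z + 28 = 28 + z)
S = -1091/2352 (S = (-2052 - 130)/(4622 + (28 + 54)) = -2182/(4622 + 82) = -2182/4704 = -2182*1/4704 = -1091/2352 ≈ -0.46386)
1/S = 1/(-1091/2352) = -2352/1091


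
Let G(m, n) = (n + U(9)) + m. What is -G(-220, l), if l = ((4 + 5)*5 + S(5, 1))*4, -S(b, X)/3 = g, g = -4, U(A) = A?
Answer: -17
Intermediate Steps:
S(b, X) = 12 (S(b, X) = -3*(-4) = 12)
l = 228 (l = ((4 + 5)*5 + 12)*4 = (9*5 + 12)*4 = (45 + 12)*4 = 57*4 = 228)
G(m, n) = 9 + m + n (G(m, n) = (n + 9) + m = (9 + n) + m = 9 + m + n)
-G(-220, l) = -(9 - 220 + 228) = -1*17 = -17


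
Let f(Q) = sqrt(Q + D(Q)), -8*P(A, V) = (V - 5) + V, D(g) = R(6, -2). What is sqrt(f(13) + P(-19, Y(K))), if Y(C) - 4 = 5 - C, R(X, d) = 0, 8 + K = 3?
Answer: sqrt(-46 + 16*sqrt(13))/4 ≈ 0.85472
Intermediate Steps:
K = -5 (K = -8 + 3 = -5)
D(g) = 0
Y(C) = 9 - C (Y(C) = 4 + (5 - C) = 9 - C)
P(A, V) = 5/8 - V/4 (P(A, V) = -((V - 5) + V)/8 = -((-5 + V) + V)/8 = -(-5 + 2*V)/8 = 5/8 - V/4)
f(Q) = sqrt(Q) (f(Q) = sqrt(Q + 0) = sqrt(Q))
sqrt(f(13) + P(-19, Y(K))) = sqrt(sqrt(13) + (5/8 - (9 - 1*(-5))/4)) = sqrt(sqrt(13) + (5/8 - (9 + 5)/4)) = sqrt(sqrt(13) + (5/8 - 1/4*14)) = sqrt(sqrt(13) + (5/8 - 7/2)) = sqrt(sqrt(13) - 23/8) = sqrt(-23/8 + sqrt(13))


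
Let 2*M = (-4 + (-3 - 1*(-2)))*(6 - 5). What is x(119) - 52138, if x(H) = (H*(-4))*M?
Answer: -50948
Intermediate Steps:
M = -5/2 (M = ((-4 + (-3 - 1*(-2)))*(6 - 5))/2 = ((-4 + (-3 + 2))*1)/2 = ((-4 - 1)*1)/2 = (-5*1)/2 = (1/2)*(-5) = -5/2 ≈ -2.5000)
x(H) = 10*H (x(H) = (H*(-4))*(-5/2) = -4*H*(-5/2) = 10*H)
x(119) - 52138 = 10*119 - 52138 = 1190 - 52138 = -50948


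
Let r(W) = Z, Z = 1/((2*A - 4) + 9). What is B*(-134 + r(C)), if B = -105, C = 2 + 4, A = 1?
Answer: 14055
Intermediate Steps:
C = 6
Z = 1/7 (Z = 1/((2*1 - 4) + 9) = 1/((2 - 4) + 9) = 1/(-2 + 9) = 1/7 ≈ 0.14286)
r(W) = 1/7
B*(-134 + r(C)) = -105*(-134 + 1/7) = -105*(-937/7) = 14055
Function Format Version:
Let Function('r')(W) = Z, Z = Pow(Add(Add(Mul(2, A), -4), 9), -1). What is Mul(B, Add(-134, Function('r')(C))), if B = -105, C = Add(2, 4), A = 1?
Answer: 14055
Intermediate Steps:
C = 6
Z = Rational(1, 7) (Z = Pow(Add(Add(Mul(2, 1), -4), 9), -1) = Pow(Add(Add(2, -4), 9), -1) = Pow(Add(-2, 9), -1) = Pow(7, -1) = Rational(1, 7) ≈ 0.14286)
Function('r')(W) = Rational(1, 7)
Mul(B, Add(-134, Function('r')(C))) = Mul(-105, Add(-134, Rational(1, 7))) = Mul(-105, Rational(-937, 7)) = 14055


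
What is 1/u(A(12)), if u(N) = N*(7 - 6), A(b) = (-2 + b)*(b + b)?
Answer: 1/240 ≈ 0.0041667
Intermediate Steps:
A(b) = 2*b*(-2 + b) (A(b) = (-2 + b)*(2*b) = 2*b*(-2 + b))
u(N) = N (u(N) = N*1 = N)
1/u(A(12)) = 1/(2*12*(-2 + 12)) = 1/(2*12*10) = 1/240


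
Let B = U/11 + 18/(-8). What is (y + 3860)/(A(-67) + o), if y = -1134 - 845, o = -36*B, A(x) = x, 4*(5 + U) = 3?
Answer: 20691/307 ≈ 67.397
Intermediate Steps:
U = -17/4 (U = -5 + (¼)*3 = -5 + ¾ = -17/4 ≈ -4.2500)
B = -29/11 (B = -17/4/11 + 18/(-8) = -17/4*1/11 + 18*(-⅛) = -17/44 - 9/4 = -29/11 ≈ -2.6364)
o = 1044/11 (o = -36*(-29/11) = 1044/11 ≈ 94.909)
y = -1979
(y + 3860)/(A(-67) + o) = (-1979 + 3860)/(-67 + 1044/11) = 1881/(307/11) = 1881*(11/307) = 20691/307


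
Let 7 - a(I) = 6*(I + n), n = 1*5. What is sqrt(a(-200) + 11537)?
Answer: sqrt(12714) ≈ 112.76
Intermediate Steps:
n = 5
a(I) = -23 - 6*I (a(I) = 7 - 6*(I + 5) = 7 - 6*(5 + I) = 7 - (30 + 6*I) = 7 + (-30 - 6*I) = -23 - 6*I)
sqrt(a(-200) + 11537) = sqrt((-23 - 6*(-200)) + 11537) = sqrt((-23 + 1200) + 11537) = sqrt(1177 + 11537) = sqrt(12714)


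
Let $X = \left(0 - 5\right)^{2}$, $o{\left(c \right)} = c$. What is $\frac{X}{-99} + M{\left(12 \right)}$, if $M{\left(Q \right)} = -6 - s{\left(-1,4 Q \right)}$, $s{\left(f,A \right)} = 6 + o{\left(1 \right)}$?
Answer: $- \frac{1312}{99} \approx -13.253$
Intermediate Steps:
$s{\left(f,A \right)} = 7$ ($s{\left(f,A \right)} = 6 + 1 = 7$)
$X = 25$ ($X = \left(-5\right)^{2} = 25$)
$M{\left(Q \right)} = -13$ ($M{\left(Q \right)} = -6 - 7 = -13$)
$\frac{X}{-99} + M{\left(12 \right)} = \frac{1}{-99} \cdot 25 - 13 = \left(- \frac{1}{99}\right) 25 - 13 = - \frac{25}{99} - 13 = - \frac{1312}{99}$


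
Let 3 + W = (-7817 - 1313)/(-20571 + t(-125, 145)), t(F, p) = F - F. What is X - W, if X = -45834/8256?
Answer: -84787661/28305696 ≈ -2.9954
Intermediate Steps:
t(F, p) = 0
X = -7639/1376 (X = -45834*1/8256 = -7639/1376 ≈ -5.5516)
W = -52583/20571 (W = -3 + (-7817 - 1313)/(-20571 + 0) = -3 - 9130/(-20571) = -3 - 9130*(-1/20571) = -3 + 9130/20571 = -52583/20571 ≈ -2.5562)
X - W = -7639/1376 - 1*(-52583/20571) = -7639/1376 + 52583/20571 = -84787661/28305696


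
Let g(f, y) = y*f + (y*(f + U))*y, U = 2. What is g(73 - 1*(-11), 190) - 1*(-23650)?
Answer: 3144210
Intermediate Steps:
g(f, y) = f*y + y²*(2 + f) (g(f, y) = y*f + (y*(f + 2))*y = f*y + (y*(2 + f))*y = f*y + y²*(2 + f))
g(73 - 1*(-11), 190) - 1*(-23650) = 190*((73 - 1*(-11)) + 2*190 + (73 - 1*(-11))*190) - 1*(-23650) = 190*((73 + 11) + 380 + (73 + 11)*190) + 23650 = 190*(84 + 380 + 84*190) + 23650 = 190*(84 + 380 + 15960) + 23650 = 190*16424 + 23650 = 3120560 + 23650 = 3144210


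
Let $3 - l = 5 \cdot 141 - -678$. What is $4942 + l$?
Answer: $3562$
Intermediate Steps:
$l = -1380$ ($l = 3 - \left(5 \cdot 141 - -678\right) = 3 - \left(705 + 678\right) = 3 - 1383 = -1380$)
$4942 + l = 4942 - 1380 = 3562$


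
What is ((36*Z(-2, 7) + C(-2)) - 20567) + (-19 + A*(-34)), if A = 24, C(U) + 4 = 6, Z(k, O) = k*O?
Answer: -21904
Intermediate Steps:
Z(k, O) = O*k
C(U) = 2 (C(U) = -4 + 6 = 2)
((36*Z(-2, 7) + C(-2)) - 20567) + (-19 + A*(-34)) = ((36*(7*(-2)) + 2) - 20567) + (-19 + 24*(-34)) = ((36*(-14) + 2) - 20567) + (-19 - 816) = ((-504 + 2) - 20567) - 835 = (-502 - 20567) - 835 = -21069 - 835 = -21904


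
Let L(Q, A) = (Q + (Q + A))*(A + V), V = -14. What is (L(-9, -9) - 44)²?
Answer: 332929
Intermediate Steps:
L(Q, A) = (-14 + A)*(A + 2*Q) (L(Q, A) = (Q + (Q + A))*(A - 14) = (Q + (A + Q))*(-14 + A) = (A + 2*Q)*(-14 + A) = (-14 + A)*(A + 2*Q))
(L(-9, -9) - 44)² = (((-9)² - 28*(-9) - 14*(-9) + 2*(-9)*(-9)) - 44)² = ((81 + 252 + 126 + 162) - 44)² = (621 - 44)² = 577² = 332929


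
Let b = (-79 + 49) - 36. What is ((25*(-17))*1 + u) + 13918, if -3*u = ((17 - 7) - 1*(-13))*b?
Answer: 13999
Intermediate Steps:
b = -66 (b = -30 - 36 = -66)
u = 506 (u = -((17 - 7) - 1*(-13))*(-66)/3 = -(10 + 13)*(-66)/3 = -23*(-66)/3 = -1/3*(-1518) = 506)
((25*(-17))*1 + u) + 13918 = ((25*(-17))*1 + 506) + 13918 = (-425*1 + 506) + 13918 = (-425 + 506) + 13918 = 81 + 13918 = 13999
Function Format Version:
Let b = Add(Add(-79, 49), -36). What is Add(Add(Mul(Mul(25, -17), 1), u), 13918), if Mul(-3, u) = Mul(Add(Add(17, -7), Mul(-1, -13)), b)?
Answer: 13999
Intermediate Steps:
b = -66 (b = Add(-30, -36) = -66)
u = 506 (u = Mul(Rational(-1, 3), Mul(Add(Add(17, -7), Mul(-1, -13)), -66)) = Mul(Rational(-1, 3), Mul(Add(10, 13), -66)) = Mul(Rational(-1, 3), Mul(23, -66)) = Mul(Rational(-1, 3), -1518) = 506)
Add(Add(Mul(Mul(25, -17), 1), u), 13918) = Add(Add(Mul(Mul(25, -17), 1), 506), 13918) = Add(Add(Mul(-425, 1), 506), 13918) = Add(Add(-425, 506), 13918) = Add(81, 13918) = 13999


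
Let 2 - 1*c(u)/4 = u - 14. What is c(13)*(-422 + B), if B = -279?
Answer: -8412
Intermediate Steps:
c(u) = 64 - 4*u (c(u) = 8 - 4*(u - 14) = 8 - 4*(-14 + u) = 8 + (56 - 4*u) = 64 - 4*u)
c(13)*(-422 + B) = (64 - 4*13)*(-422 - 279) = (64 - 52)*(-701) = 12*(-701) = -8412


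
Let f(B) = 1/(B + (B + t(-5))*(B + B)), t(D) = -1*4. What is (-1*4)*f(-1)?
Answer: -4/9 ≈ -0.44444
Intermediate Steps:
t(D) = -4
f(B) = 1/(B + 2*B*(-4 + B)) (f(B) = 1/(B + (B - 4)*(B + B)) = 1/(B + (-4 + B)*(2*B)) = 1/(B + 2*B*(-4 + B)))
(-1*4)*f(-1) = (-1*4)*(1/((-1)*(-7 + 2*(-1)))) = -(-4)/(-7 - 2) = -(-4)/(-9) = -(-4)*(-1)/9 = -4*1/9 = -4/9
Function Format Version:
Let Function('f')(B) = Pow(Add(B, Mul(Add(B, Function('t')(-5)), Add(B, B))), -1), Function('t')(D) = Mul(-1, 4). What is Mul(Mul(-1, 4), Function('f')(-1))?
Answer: Rational(-4, 9) ≈ -0.44444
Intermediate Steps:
Function('t')(D) = -4
Function('f')(B) = Pow(Add(B, Mul(2, B, Add(-4, B))), -1) (Function('f')(B) = Pow(Add(B, Mul(Add(B, -4), Add(B, B))), -1) = Pow(Add(B, Mul(Add(-4, B), Mul(2, B))), -1) = Pow(Add(B, Mul(2, B, Add(-4, B))), -1))
Mul(Mul(-1, 4), Function('f')(-1)) = Mul(Mul(-1, 4), Mul(Pow(-1, -1), Pow(Add(-7, Mul(2, -1)), -1))) = Mul(-4, Mul(-1, Pow(Add(-7, -2), -1))) = Mul(-4, Mul(-1, Pow(-9, -1))) = Mul(-4, Mul(-1, Rational(-1, 9))) = Mul(-4, Rational(1, 9)) = Rational(-4, 9)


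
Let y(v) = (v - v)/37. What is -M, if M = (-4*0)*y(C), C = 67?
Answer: 0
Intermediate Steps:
y(v) = 0 (y(v) = 0*(1/37) = 0)
M = 0 (M = -4*0*0 = 0*0 = 0)
-M = -1*0 = 0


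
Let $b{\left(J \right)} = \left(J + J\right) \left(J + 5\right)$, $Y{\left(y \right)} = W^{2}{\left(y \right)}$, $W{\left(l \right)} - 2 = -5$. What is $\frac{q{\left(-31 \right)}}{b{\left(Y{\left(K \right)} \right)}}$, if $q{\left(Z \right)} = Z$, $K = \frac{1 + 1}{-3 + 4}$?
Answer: $- \frac{31}{252} \approx -0.12302$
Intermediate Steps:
$W{\left(l \right)} = -3$ ($W{\left(l \right)} = 2 - 5 = -3$)
$K = 2$ ($K = \frac{2}{1} = 2 \cdot 1 = 2$)
$Y{\left(y \right)} = 9$ ($Y{\left(y \right)} = \left(-3\right)^{2} = 9$)
$b{\left(J \right)} = 2 J \left(5 + J\right)$
$\frac{q{\left(-31 \right)}}{b{\left(Y{\left(K \right)} \right)}} = - \frac{31}{2 \cdot 9 \left(5 + 9\right)} = - \frac{31}{2 \cdot 9 \cdot 14} = - \frac{31}{252}$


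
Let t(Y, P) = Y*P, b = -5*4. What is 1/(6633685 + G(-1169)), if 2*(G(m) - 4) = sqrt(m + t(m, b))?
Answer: 26534756/176023318972673 - 2*sqrt(22211)/176023318972673 ≈ 1.5074e-7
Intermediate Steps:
b = -20
t(Y, P) = P*Y
G(m) = 4 + sqrt(19)*sqrt(-m)/2 (G(m) = 4 + sqrt(m - 20*m)/2 = 4 + sqrt(-19*m)/2 = 4 + (sqrt(19)*sqrt(-m))/2 = 4 + sqrt(19)*sqrt(-m)/2)
1/(6633685 + G(-1169)) = 1/(6633685 + (4 + sqrt(19)*sqrt(-1*(-1169))/2)) = 1/(6633685 + (4 + sqrt(19)*sqrt(1169)/2)) = 1/(6633685 + (4 + sqrt(22211)/2)) = 1/(6633689 + sqrt(22211)/2)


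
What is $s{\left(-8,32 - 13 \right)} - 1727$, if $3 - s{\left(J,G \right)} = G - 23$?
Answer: $-1720$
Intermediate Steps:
$s{\left(J,G \right)} = 26 - G$ ($s{\left(J,G \right)} = 3 - \left(G - 23\right) = 3 - \left(-23 + G\right) = 26 - G$)
$s{\left(-8,32 - 13 \right)} - 1727 = \left(26 - \left(32 - 13\right)\right) - 1727 = \left(26 - 19\right) - 1727 = 7 - 1727 = -1720$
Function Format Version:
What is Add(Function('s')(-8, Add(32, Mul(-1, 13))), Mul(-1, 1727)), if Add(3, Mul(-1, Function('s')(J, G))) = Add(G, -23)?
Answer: -1720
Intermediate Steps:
Function('s')(J, G) = Add(26, Mul(-1, G)) (Function('s')(J, G) = Add(3, Mul(-1, Add(G, -23))) = Add(3, Mul(-1, Add(-23, G))) = Add(3, Add(23, Mul(-1, G))) = Add(26, Mul(-1, G)))
Add(Function('s')(-8, Add(32, Mul(-1, 13))), Mul(-1, 1727)) = Add(Add(26, Mul(-1, Add(32, Mul(-1, 13)))), Mul(-1, 1727)) = Add(Add(26, Mul(-1, Add(32, -13))), -1727) = Add(Add(26, Mul(-1, 19)), -1727) = Add(Add(26, -19), -1727) = Add(7, -1727) = -1720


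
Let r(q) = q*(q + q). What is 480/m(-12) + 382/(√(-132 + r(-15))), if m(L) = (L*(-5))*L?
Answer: -⅔ + 191*√318/159 ≈ 20.755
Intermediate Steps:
r(q) = 2*q² (r(q) = q*(2*q) = 2*q²)
m(L) = -5*L² (m(L) = (-5*L)*L = -5*L²)
480/m(-12) + 382/(√(-132 + r(-15))) = 480/((-5*(-12)²)) + 382/(√(-132 + 2*(-15)²)) = 480/((-5*144)) + 382/(√(-132 + 2*225)) = 480/(-720) + 382/(√(-132 + 450)) = 480*(-1/720) + 382/(√318) = -⅔ + 382*(√318/318) = -⅔ + 191*√318/159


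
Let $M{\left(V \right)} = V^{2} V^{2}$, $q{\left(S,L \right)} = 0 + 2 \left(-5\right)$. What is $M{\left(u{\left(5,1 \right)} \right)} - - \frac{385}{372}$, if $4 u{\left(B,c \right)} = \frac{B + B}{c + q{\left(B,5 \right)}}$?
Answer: $\frac{3387355}{3254256} \approx 1.0409$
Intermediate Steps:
$q{\left(S,L \right)} = -10$ ($q{\left(S,L \right)} = 0 - 10 = -10$)
$u{\left(B,c \right)} = \frac{B}{2 \left(-10 + c\right)}$ ($u{\left(B,c \right)} = \frac{\left(B + B\right) \frac{1}{c - 10}}{4} = \frac{2 B \frac{1}{-10 + c}}{4} = \frac{B}{2 \left(-10 + c\right)}$)
$M{\left(V \right)} = V^{4}$
$M{\left(u{\left(5,1 \right)} \right)} - - \frac{385}{372} = \left(\frac{1}{2} \cdot 5 \frac{1}{-10 + 1}\right)^{4} - - \frac{385}{372} = \left(\frac{1}{2} \cdot 5 \frac{1}{-9}\right)^{4} - \left(-385\right) \frac{1}{372} = \left(\frac{1}{2} \cdot 5 \left(- \frac{1}{9}\right)\right)^{4} - - \frac{385}{372} = \left(- \frac{5}{18}\right)^{4} + \frac{385}{372} = \frac{625}{104976} + \frac{385}{372} = \frac{3387355}{3254256}$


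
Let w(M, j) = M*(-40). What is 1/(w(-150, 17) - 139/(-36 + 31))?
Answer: 5/30139 ≈ 0.00016590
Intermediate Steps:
w(M, j) = -40*M
1/(w(-150, 17) - 139/(-36 + 31)) = 1/(-40*(-150) - 139/(-36 + 31)) = 1/(6000 - 139/(-5)) = 1/(6000 - 139*(-1/5)) = 1/(6000 + 139/5) = 1/(30139/5) = 5/30139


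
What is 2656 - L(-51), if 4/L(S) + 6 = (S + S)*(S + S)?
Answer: 13808542/5199 ≈ 2656.0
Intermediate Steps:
L(S) = 4/(-6 + 4*S²) (L(S) = 4/(-6 + (S + S)*(S + S)) = 4/(-6 + (2*S)*(2*S)) = 4/(-6 + 4*S²))
2656 - L(-51) = 2656 - 2/(-3 + 2*(-51)²) = 2656 - 2/(-3 + 2*2601) = 2656 - 2/(-3 + 5202) = 2656 - 2/5199 = 13808542/5199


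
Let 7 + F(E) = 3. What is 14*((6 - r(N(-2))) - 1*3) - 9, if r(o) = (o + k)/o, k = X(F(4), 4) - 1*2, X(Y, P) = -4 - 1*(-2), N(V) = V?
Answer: -9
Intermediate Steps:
F(E) = -4 (F(E) = -7 + 3 = -4)
X(Y, P) = -2 (X(Y, P) = -4 + 2 = -2)
k = -4 (k = -2 - 1*2 = -2 - 2 = -4)
r(o) = (-4 + o)/o (r(o) = (o - 4)/o = (-4 + o)/o)
14*((6 - r(N(-2))) - 1*3) - 9 = 14*((6 - (-4 - 2)/(-2)) - 1*3) - 9 = 14*((6 - (-1)*(-6)/2) - 3) - 9 = 14*((6 - 1*3) - 3) - 9 = 14*((6 - 3) - 3) - 9 = 14*(3 - 3) - 9 = 14*0 - 9 = 0 - 9 = -9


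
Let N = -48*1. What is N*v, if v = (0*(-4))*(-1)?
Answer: 0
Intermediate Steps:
v = 0 (v = 0*(-1) = 0)
N = -48
N*v = -48*0 = 0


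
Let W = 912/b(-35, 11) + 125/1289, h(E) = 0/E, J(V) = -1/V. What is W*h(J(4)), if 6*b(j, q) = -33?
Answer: 0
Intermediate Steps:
b(j, q) = -11/2 (b(j, q) = (⅙)*(-33) = -11/2)
h(E) = 0
W = -2349761/14179 (W = 912/(-11/2) + 125/1289 = 912*(-2/11) + 125*(1/1289) = -1824/11 + 125/1289 = -2349761/14179 ≈ -165.72)
W*h(J(4)) = -2349761/14179*0 = 0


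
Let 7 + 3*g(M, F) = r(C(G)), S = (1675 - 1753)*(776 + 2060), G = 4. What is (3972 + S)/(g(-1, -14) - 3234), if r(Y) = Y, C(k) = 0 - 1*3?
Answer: 162927/2428 ≈ 67.103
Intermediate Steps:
C(k) = -3 (C(k) = 0 - 3 = -3)
S = -221208 (S = -78*2836 = -221208)
g(M, F) = -10/3 (g(M, F) = -7/3 + (1/3)*(-3) = -7/3 - 1 = -10/3)
(3972 + S)/(g(-1, -14) - 3234) = (3972 - 221208)/(-10/3 - 3234) = -217236/(-9712/3) = -217236*(-3/9712) = 162927/2428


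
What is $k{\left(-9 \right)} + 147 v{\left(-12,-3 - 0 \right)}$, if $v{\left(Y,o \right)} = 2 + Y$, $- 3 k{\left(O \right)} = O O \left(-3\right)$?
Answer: $-1389$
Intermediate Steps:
$k{\left(O \right)} = O^{2}$ ($k{\left(O \right)} = - \frac{O O \left(-3\right)}{3} = - \frac{O^{2} \left(-3\right)}{3} = - \frac{\left(-3\right) O^{2}}{3} = O^{2}$)
$k{\left(-9 \right)} + 147 v{\left(-12,-3 - 0 \right)} = \left(-9\right)^{2} + 147 \left(2 - 12\right) = 81 + 147 \left(-10\right) = 81 - 1470 = -1389$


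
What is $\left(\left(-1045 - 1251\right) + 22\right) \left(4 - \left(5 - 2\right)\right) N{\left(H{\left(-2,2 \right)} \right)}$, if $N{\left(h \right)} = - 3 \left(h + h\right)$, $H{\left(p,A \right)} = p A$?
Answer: $-54576$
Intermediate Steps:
$H{\left(p,A \right)} = A p$
$N{\left(h \right)} = - 6 h$ ($N{\left(h \right)} = - 3 \cdot 2 h = - 6 h$)
$\left(\left(-1045 - 1251\right) + 22\right) \left(4 - \left(5 - 2\right)\right) N{\left(H{\left(-2,2 \right)} \right)} = \left(\left(-1045 - 1251\right) + 22\right) \left(4 - \left(5 - 2\right)\right) \left(- 6 \cdot 2 \left(-2\right)\right) = \left(-2296 + 22\right) \left(4 - 3\right) \left(\left(-6\right) \left(-4\right)\right) = - 2274 \left(4 - 3\right) 24 = - 2274 \cdot 1 \cdot 24 = \left(-2274\right) 24 = -54576$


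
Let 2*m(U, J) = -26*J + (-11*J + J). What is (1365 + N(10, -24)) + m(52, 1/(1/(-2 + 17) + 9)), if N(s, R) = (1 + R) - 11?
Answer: 90373/68 ≈ 1329.0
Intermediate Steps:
m(U, J) = -18*J (m(U, J) = (-26*J + (-11*J + J))/2 = (-26*J - 10*J)/2 = (-36*J)/2 = -18*J)
N(s, R) = -10 + R
(1365 + N(10, -24)) + m(52, 1/(1/(-2 + 17) + 9)) = (1365 + (-10 - 24)) - 18/(1/(-2 + 17) + 9) = (1365 - 34) - 18/(1/15 + 9) = 1331 - 18/(1/15 + 9) = 1331 - 18/136/15 = 1331 - 18*15/136 = 1331 - 135/68 = 90373/68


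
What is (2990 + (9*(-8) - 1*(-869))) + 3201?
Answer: 6988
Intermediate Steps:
(2990 + (9*(-8) - 1*(-869))) + 3201 = (2990 + (-72 + 869)) + 3201 = (2990 + 797) + 3201 = 3787 + 3201 = 6988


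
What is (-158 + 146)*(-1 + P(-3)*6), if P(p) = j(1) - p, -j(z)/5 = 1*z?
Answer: 156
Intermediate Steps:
j(z) = -5*z
P(p) = -5 - p (P(p) = -5*1 - p = -5 - p)
(-158 + 146)*(-1 + P(-3)*6) = (-158 + 146)*(-1 + (-5 - 1*(-3))*6) = -12*(-1 + (-5 + 3)*6) = -12*(-1 - 2*6) = -12*(-1 - 12) = -12*(-13) = 156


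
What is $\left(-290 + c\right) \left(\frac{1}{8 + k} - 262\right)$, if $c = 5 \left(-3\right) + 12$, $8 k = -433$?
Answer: $\frac{28328998}{369} \approx 76772.0$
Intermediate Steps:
$k = - \frac{433}{8}$ ($k = \frac{1}{8} \left(-433\right) = - \frac{433}{8} \approx -54.125$)
$c = -3$ ($c = -15 + 12 = -3$)
$\left(-290 + c\right) \left(\frac{1}{8 + k} - 262\right) = \left(-290 - 3\right) \left(\frac{1}{8 - \frac{433}{8}} - 262\right) = - 293 \left(\frac{1}{- \frac{369}{8}} - 262\right) = - 293 \left(- \frac{8}{369} - 262\right) = \left(-293\right) \left(- \frac{96686}{369}\right) = \frac{28328998}{369}$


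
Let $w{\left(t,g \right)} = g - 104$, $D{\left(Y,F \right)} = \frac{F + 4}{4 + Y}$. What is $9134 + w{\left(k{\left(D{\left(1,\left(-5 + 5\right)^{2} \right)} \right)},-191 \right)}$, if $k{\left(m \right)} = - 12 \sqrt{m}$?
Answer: $8839$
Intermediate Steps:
$D{\left(Y,F \right)} = \frac{4 + F}{4 + Y}$
$w{\left(t,g \right)} = -104 + g$
$9134 + w{\left(k{\left(D{\left(1,\left(-5 + 5\right)^{2} \right)} \right)},-191 \right)} = 9134 - 295 = 8839$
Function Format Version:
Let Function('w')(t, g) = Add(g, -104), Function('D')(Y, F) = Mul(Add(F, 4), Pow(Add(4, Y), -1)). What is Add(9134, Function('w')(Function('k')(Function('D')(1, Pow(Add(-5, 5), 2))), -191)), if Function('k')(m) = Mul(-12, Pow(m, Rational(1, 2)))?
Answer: 8839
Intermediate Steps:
Function('D')(Y, F) = Mul(Pow(Add(4, Y), -1), Add(4, F)) (Function('D')(Y, F) = Mul(Add(4, F), Pow(Add(4, Y), -1)) = Mul(Pow(Add(4, Y), -1), Add(4, F)))
Function('w')(t, g) = Add(-104, g)
Add(9134, Function('w')(Function('k')(Function('D')(1, Pow(Add(-5, 5), 2))), -191)) = Add(9134, Add(-104, -191)) = Add(9134, -295) = 8839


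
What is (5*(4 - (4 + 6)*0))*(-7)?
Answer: -140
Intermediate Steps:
(5*(4 - (4 + 6)*0))*(-7) = (5*(4 - 10*0))*(-7) = (5*(4 - 1*0))*(-7) = (5*(4 + 0))*(-7) = (5*4)*(-7) = 20*(-7) = -140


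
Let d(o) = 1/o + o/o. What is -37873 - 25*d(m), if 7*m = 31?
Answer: -1175013/31 ≈ -37904.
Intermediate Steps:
m = 31/7 (m = (⅐)*31 = 31/7 ≈ 4.4286)
d(o) = 1 + 1/o (d(o) = 1/o + 1 = 1 + 1/o)
-37873 - 25*d(m) = -37873 - 25*(1 + 31/7)/(31/7) = -37873 - 25*(7/31)*(38/7) = -37873 - 25*38/31 = -37873 - 1*950/31 = -37873 - 950/31 = -1175013/31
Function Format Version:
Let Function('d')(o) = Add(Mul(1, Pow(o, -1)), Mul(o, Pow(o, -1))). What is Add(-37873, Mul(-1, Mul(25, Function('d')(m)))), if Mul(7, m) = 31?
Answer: Rational(-1175013, 31) ≈ -37904.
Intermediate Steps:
m = Rational(31, 7) (m = Mul(Rational(1, 7), 31) = Rational(31, 7) ≈ 4.4286)
Function('d')(o) = Add(1, Pow(o, -1)) (Function('d')(o) = Add(Pow(o, -1), 1) = Add(1, Pow(o, -1)))
Add(-37873, Mul(-1, Mul(25, Function('d')(m)))) = Add(-37873, Mul(-1, Mul(25, Mul(Pow(Rational(31, 7), -1), Add(1, Rational(31, 7)))))) = Add(-37873, Mul(-1, Mul(25, Mul(Rational(7, 31), Rational(38, 7))))) = Add(-37873, Mul(-1, Mul(25, Rational(38, 31)))) = Add(-37873, Mul(-1, Rational(950, 31))) = Add(-37873, Rational(-950, 31)) = Rational(-1175013, 31)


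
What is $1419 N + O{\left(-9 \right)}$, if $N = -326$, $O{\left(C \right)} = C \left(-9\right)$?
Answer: $-462513$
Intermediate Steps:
$O{\left(C \right)} = - 9 C$
$1419 N + O{\left(-9 \right)} = 1419 \left(-326\right) - -81 = -462594 + 81 = -462513$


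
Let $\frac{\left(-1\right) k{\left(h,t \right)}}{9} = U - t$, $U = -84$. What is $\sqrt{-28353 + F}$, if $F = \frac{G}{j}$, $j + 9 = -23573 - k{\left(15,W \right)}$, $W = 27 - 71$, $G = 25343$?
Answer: $\frac{i \sqrt{16253095389598}}{23942} \approx 168.39 i$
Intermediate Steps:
$W = -44$ ($W = 27 - 71 = -44$)
$k{\left(h,t \right)} = 756 + 9 t$ ($k{\left(h,t \right)} = - 9 \left(-84 - t\right) = 756 + 9 t$)
$j = -23942$ ($j = -9 - \left(24329 - 396\right) = -9 - 23933 = -23942$)
$F = - \frac{25343}{23942}$ ($F = \frac{25343}{-23942} = 25343 \left(- \frac{1}{23942}\right) = - \frac{25343}{23942} \approx -1.0585$)
$\sqrt{-28353 + F} = \sqrt{-28353 - \frac{25343}{23942}} = \sqrt{- \frac{678852869}{23942}} = \frac{i \sqrt{16253095389598}}{23942}$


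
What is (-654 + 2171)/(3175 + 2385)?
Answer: 1517/5560 ≈ 0.27284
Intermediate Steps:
(-654 + 2171)/(3175 + 2385) = 1517/5560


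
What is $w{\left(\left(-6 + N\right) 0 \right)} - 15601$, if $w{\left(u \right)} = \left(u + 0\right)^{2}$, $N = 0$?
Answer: $-15601$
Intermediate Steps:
$w{\left(u \right)} = u^{2}$
$w{\left(\left(-6 + N\right) 0 \right)} - 15601 = \left(\left(-6 + 0\right) 0\right)^{2} - 15601 = \left(\left(-6\right) 0\right)^{2} - 15601 = 0^{2} - 15601 = 0 - 15601 = -15601$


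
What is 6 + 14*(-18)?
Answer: -246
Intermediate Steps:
6 + 14*(-18) = 6 - 252 = -246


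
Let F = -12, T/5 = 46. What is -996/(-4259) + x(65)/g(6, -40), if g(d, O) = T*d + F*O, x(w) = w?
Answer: 425879/1584348 ≈ 0.26880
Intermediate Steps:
T = 230 (T = 5*46 = 230)
g(d, O) = -12*O + 230*d (g(d, O) = 230*d - 12*O = -12*O + 230*d)
-996/(-4259) + x(65)/g(6, -40) = -996/(-4259) + 65/(-12*(-40) + 230*6) = -996*(-1/4259) + 65/(480 + 1380) = 996/4259 + 65/1860 = 996/4259 + 65*(1/1860) = 996/4259 + 13/372 = 425879/1584348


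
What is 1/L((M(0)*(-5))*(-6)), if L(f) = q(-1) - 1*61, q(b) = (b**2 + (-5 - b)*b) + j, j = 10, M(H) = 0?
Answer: -1/46 ≈ -0.021739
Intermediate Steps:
q(b) = 10 + b**2 + b*(-5 - b) (q(b) = (b**2 + (-5 - b)*b) + 10 = (b**2 + b*(-5 - b)) + 10 = 10 + b**2 + b*(-5 - b))
L(f) = -46 (L(f) = (10 - 5*(-1)) - 1*61 = (10 + 5) - 61 = 15 - 61 = -46)
1/L((M(0)*(-5))*(-6)) = 1/(-46) = -1/46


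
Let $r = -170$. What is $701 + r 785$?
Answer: $-132749$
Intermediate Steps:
$701 + r 785 = 701 - 133450 = -132749$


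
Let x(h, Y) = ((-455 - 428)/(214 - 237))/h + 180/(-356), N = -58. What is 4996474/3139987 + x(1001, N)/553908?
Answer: 1417728167523548312/890958378959201553 ≈ 1.5912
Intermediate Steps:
x(h, Y) = -45/89 + 883/(23*h) (x(h, Y) = (-883/(-23))/h + 180*(-1/356) = (-883*(-1/23))/h - 45/89 = 883/(23*h) - 45/89 = -45/89 + 883/(23*h))
4996474/3139987 + x(1001, N)/553908 = 4996474/3139987 + ((1/2047)*(78587 - 1035*1001)/1001)/553908 = 4996474*(1/3139987) + ((1/2047)*(1/1001)*(78587 - 1036035))*(1/553908) = 4996474/3139987 + ((1/2047)*(1/1001)*(-957448))*(1/553908) = 4996474/3139987 - 957448/2049047*1/553908 = 4996474/3139987 - 239362/283745881419 = 1417728167523548312/890958378959201553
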